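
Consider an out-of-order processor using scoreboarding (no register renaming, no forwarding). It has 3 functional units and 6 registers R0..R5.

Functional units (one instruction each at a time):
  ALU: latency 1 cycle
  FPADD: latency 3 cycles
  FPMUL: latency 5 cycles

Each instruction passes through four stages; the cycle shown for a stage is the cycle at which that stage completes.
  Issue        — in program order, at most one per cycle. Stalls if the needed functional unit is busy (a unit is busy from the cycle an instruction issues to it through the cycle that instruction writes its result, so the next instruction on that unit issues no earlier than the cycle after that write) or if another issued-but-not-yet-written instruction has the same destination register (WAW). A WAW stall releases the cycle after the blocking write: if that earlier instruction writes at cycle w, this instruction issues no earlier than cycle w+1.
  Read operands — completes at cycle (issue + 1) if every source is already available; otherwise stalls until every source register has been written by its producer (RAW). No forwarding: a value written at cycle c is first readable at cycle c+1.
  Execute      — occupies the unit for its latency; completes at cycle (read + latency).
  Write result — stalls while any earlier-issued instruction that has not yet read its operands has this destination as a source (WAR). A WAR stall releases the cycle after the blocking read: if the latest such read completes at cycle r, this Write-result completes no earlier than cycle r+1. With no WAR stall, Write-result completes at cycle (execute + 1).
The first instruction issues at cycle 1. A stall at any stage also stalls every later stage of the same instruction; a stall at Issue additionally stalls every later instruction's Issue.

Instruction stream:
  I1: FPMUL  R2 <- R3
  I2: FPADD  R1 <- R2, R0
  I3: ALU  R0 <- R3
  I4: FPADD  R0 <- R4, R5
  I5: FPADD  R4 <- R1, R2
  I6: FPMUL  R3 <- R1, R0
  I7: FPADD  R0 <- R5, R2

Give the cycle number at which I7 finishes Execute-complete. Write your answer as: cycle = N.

cycle = 30

cycle 1: I1 dispatched to FPMUL
cycle 2: I1 operands ready; I2 dispatched to FPADD
cycle 3: I3 dispatched to ALU
cycle 4: I3 operands ready
cycle 5: I3 complete
cycle 7: I1 complete
cycle 8: R2←I1
cycle 9: I2 operands ready
cycle 10: R0←I3
cycle 12: I2 complete
cycle 13: R1←I2
cycle 14: I4 dispatched to FPADD
cycle 15: I4 operands ready
cycle 18: I4 complete
cycle 19: R0←I4
cycle 20: I5 dispatched to FPADD
cycle 21: I5 operands ready; I6 dispatched to FPMUL
cycle 22: I6 operands ready
cycle 24: I5 complete
cycle 25: R4←I5
cycle 26: I7 dispatched to FPADD
cycle 27: I6 complete; I7 operands ready
cycle 28: R3←I6
cycle 30: I7 complete
cycle 31: R0←I7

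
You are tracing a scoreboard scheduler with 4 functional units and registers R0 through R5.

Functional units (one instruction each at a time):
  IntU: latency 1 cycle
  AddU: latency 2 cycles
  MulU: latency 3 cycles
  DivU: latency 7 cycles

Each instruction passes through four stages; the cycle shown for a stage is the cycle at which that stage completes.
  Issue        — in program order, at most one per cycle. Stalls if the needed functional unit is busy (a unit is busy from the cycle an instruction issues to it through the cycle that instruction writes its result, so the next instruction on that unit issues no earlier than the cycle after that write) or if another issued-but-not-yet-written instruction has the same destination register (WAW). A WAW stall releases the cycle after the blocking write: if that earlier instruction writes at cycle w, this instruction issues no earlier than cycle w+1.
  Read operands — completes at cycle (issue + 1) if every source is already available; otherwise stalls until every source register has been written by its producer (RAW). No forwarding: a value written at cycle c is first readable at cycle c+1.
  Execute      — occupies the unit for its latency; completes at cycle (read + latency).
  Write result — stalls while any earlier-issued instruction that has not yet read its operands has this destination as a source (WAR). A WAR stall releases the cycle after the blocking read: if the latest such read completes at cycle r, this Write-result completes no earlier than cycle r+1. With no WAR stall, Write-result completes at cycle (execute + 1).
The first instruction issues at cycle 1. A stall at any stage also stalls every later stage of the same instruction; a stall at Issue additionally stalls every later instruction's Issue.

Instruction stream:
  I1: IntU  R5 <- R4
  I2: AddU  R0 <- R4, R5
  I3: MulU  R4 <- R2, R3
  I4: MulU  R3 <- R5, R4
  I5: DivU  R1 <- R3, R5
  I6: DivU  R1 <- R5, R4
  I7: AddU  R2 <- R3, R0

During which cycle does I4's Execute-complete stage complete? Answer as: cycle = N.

cycle = 13

I1: IS=1 RO=2 EX=3 WR=4
I2: IS=2 RO=5 EX=7 WR=8  [RAW R5: wait I1 write@4]
I3: IS=3 RO=4 EX=7 WR=8
I4: IS=9 RO=10 EX=13 WR=14  [struct: MulU busy until I3 writes@8]
I5: IS=10 RO=15 EX=22 WR=23  [RAW R3: wait I4 write@14]
I6: IS=24 RO=25 EX=32 WR=33  [struct: DivU busy until I5 writes@23]
I7: IS=25 RO=26 EX=28 WR=29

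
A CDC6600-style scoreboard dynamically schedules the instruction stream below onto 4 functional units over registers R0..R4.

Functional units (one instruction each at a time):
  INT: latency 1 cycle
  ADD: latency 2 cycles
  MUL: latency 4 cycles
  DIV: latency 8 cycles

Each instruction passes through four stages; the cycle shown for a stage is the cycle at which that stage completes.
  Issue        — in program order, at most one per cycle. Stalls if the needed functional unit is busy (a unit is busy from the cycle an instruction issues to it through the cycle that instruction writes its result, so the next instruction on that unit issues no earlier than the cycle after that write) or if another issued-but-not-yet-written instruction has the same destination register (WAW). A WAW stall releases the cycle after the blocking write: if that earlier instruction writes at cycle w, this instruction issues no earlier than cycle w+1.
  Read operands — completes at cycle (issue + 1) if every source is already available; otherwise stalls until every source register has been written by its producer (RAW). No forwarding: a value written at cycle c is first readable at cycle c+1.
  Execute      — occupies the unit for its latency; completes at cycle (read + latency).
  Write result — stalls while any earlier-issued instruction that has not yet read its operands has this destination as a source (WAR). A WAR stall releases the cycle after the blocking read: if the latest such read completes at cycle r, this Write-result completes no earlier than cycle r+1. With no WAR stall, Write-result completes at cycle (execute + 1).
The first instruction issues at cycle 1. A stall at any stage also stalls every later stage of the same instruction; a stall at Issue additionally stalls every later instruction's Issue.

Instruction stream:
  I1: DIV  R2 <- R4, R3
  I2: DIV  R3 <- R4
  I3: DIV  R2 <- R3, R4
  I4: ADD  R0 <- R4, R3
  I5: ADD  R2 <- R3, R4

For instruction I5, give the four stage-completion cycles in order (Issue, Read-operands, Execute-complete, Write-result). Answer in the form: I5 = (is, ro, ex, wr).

I1: IS=1 RO=2 EX=10 WR=11
I2: IS=12 RO=13 EX=21 WR=22  [struct: DIV busy until I1 writes@11]
I3: IS=23 RO=24 EX=32 WR=33  [struct: DIV busy until I2 writes@22]
I4: IS=24 RO=25 EX=27 WR=28
I5: IS=34 RO=35 EX=37 WR=38  [WAW R2: wait I3 write@33]

I5 = (34, 35, 37, 38)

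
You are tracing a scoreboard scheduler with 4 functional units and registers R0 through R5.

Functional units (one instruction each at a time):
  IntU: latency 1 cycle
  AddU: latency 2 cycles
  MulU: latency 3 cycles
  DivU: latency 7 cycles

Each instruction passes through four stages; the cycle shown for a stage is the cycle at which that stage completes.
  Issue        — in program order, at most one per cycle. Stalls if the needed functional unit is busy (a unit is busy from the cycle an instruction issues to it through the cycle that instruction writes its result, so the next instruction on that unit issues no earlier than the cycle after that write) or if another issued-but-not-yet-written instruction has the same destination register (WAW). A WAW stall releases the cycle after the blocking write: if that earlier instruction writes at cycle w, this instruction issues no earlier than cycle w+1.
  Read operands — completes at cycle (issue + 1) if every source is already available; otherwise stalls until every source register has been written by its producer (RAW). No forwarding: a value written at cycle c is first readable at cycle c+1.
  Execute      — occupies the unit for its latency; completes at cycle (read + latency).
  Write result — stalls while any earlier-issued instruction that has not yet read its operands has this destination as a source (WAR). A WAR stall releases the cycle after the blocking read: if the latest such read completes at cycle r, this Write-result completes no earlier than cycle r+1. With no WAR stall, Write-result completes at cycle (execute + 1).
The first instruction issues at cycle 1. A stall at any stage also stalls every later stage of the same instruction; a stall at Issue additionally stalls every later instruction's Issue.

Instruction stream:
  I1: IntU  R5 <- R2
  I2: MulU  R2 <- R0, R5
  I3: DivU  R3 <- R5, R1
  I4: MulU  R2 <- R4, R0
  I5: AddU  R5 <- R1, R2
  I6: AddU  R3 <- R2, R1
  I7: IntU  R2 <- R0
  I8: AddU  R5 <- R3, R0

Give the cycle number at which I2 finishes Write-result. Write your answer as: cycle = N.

I1  is:1  ro:2  ex:3  wr:4
I2  is:2  ro:5  ex:8  wr:9  — RAW R5: wait I1 write@4
I3  is:3  ro:5  ex:12  wr:13  — RAW R5: wait I1 write@4
I4  is:10  ro:11  ex:14  wr:15  — struct: MulU busy until I2 writes@9
I5  is:11  ro:16  ex:18  wr:19  — RAW R2: wait I4 write@15
I6  is:20  ro:21  ex:23  wr:24  — struct: AddU busy until I5 writes@19
I7  is:21  ro:22  ex:23  wr:24
I8  is:25  ro:26  ex:28  wr:29  — struct: AddU busy until I6 writes@24

cycle = 9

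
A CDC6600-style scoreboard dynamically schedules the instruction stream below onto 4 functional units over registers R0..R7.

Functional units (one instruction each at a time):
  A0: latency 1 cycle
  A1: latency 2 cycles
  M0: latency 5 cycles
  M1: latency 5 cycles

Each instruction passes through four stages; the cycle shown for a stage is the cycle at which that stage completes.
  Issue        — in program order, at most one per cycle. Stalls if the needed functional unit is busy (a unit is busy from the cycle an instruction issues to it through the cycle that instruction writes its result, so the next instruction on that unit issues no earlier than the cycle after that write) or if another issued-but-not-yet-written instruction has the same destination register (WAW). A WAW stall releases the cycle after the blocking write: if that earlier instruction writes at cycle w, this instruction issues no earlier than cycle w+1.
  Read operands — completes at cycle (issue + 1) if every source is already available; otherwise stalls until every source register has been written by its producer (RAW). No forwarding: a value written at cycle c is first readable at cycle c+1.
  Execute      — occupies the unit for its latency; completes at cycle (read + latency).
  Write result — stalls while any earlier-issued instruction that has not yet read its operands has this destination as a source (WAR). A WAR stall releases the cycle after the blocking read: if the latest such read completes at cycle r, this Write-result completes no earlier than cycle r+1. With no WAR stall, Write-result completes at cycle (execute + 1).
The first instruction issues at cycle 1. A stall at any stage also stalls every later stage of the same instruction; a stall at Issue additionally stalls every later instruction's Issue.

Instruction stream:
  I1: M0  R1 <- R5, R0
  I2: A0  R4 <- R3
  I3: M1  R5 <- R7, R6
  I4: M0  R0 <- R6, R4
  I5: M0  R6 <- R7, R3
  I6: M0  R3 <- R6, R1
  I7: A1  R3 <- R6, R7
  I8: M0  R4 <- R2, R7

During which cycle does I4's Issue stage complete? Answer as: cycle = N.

cycle = 9

I1  is:1  ro:2  ex:7  wr:8
I2  is:2  ro:3  ex:4  wr:5
I3  is:3  ro:4  ex:9  wr:10
I4  is:9  ro:10  ex:15  wr:16  — struct: M0 busy until I1 writes@8
I5  is:17  ro:18  ex:23  wr:24  — struct: M0 busy until I4 writes@16
I6  is:25  ro:26  ex:31  wr:32  — struct: M0 busy until I5 writes@24
I7  is:33  ro:34  ex:36  wr:37  — WAW R3: wait I6 write@32
I8  is:34  ro:35  ex:40  wr:41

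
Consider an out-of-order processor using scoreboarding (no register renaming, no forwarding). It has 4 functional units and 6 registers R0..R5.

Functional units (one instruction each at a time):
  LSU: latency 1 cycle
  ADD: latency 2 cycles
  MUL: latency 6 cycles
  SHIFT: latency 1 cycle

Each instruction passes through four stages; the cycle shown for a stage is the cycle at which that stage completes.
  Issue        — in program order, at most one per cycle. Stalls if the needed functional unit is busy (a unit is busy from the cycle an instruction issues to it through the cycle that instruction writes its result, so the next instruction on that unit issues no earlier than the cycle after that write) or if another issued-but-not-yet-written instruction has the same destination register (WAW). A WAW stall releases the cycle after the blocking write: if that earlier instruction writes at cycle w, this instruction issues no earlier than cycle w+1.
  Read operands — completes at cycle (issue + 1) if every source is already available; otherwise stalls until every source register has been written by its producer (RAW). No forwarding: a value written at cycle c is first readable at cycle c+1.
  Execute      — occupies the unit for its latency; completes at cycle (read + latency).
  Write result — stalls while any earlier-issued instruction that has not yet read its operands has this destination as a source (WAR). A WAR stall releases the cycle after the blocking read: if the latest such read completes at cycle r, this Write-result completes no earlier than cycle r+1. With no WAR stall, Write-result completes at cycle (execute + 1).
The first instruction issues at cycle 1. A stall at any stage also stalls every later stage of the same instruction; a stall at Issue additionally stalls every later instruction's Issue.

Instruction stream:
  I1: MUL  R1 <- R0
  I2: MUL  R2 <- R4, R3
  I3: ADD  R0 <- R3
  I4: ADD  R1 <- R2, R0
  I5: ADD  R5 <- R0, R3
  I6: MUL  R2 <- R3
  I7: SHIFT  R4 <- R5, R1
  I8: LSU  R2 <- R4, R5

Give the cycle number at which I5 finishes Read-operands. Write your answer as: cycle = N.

[1] I1 issues→MUL
[2] I1 reads
[8] I1 exec-done
[9] I1 writes R1
[10] I2 issues→MUL
[11] I2 reads; I3 issues→ADD
[12] I3 reads
[14] I3 exec-done
[15] I3 writes R0
[16] I4 issues→ADD
[17] I2 exec-done
[18] I2 writes R2
[19] I4 reads
[21] I4 exec-done
[22] I4 writes R1
[23] I5 issues→ADD
[24] I5 reads; I6 issues→MUL
[25] I6 reads; I7 issues→SHIFT
[26] I5 exec-done
[27] I5 writes R5
[28] I7 reads
[29] I7 exec-done
[30] I7 writes R4
[31] I6 exec-done
[32] I6 writes R2
[33] I8 issues→LSU
[34] I8 reads
[35] I8 exec-done
[36] I8 writes R2

cycle = 24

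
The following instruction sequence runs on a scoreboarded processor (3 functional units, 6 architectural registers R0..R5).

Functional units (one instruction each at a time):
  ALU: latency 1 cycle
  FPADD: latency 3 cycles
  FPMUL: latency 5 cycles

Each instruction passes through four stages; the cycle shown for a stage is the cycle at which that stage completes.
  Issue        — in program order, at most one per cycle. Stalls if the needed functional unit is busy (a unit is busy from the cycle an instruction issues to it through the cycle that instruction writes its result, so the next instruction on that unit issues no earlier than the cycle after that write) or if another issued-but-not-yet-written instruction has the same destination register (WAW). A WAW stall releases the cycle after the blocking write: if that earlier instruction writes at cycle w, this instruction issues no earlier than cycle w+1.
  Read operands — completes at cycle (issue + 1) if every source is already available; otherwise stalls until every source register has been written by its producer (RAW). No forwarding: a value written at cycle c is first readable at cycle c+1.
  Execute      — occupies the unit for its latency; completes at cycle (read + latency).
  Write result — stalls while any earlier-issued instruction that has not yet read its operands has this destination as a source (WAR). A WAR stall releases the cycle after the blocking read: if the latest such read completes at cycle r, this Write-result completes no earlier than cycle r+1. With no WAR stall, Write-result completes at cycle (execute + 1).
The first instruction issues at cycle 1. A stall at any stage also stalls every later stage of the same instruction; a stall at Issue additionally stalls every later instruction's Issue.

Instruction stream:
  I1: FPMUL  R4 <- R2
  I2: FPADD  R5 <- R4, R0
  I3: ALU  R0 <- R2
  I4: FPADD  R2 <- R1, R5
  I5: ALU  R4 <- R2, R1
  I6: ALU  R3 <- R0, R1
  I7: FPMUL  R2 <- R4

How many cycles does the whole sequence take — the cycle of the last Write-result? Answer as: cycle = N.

c1: I1 dispatched to FPMUL
c2: I1 operands ready, I2 dispatched to FPADD
c3: I3 dispatched to ALU
c4: I3 operands ready
c5: I3 complete
c7: I1 complete
c8: R4←I1
c9: I2 operands ready
c10: R0←I3
c12: I2 complete
c13: R5←I2
c14: I4 dispatched to FPADD
c15: I4 operands ready, I5 dispatched to ALU
c18: I4 complete
c19: R2←I4
c20: I5 operands ready
c21: I5 complete
c22: R4←I5
c23: I6 dispatched to ALU
c24: I6 operands ready, I7 dispatched to FPMUL
c25: I6 complete, I7 operands ready
c26: R3←I6
c30: I7 complete
c31: R2←I7

cycle = 31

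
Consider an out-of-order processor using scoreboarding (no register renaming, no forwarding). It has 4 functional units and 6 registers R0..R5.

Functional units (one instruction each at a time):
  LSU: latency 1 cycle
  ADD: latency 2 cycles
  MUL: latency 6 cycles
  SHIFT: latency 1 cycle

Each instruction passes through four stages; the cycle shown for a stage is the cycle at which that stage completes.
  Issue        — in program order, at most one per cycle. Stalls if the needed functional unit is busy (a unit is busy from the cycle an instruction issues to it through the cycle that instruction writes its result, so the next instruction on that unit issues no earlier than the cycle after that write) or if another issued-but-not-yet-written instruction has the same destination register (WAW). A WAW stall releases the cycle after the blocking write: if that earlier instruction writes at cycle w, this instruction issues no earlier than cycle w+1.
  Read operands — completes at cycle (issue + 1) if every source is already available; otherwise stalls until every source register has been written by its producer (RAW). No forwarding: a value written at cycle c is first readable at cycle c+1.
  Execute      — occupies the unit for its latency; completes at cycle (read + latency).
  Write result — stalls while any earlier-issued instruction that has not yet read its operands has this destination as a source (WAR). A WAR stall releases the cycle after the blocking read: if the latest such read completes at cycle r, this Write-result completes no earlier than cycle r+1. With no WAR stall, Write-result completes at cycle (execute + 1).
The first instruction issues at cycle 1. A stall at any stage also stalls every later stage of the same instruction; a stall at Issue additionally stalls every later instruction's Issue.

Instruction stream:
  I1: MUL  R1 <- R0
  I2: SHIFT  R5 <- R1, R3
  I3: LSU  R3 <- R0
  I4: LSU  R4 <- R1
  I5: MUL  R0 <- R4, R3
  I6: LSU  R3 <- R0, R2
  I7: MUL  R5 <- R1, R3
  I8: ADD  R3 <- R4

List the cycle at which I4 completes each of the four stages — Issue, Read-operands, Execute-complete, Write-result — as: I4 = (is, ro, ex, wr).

c1: I1 issues→MUL
c2: I1 reads | I2 issues→SHIFT
c3: I3 issues→LSU
c4: I3 reads
c5: I3 exec-done
c8: I1 exec-done
c9: I1 writes R1
c10: I2 reads
c11: I2 exec-done | I3 writes R3
c12: I2 writes R5 | I4 issues→LSU
c13: I4 reads | I5 issues→MUL
c14: I4 exec-done
c15: I4 writes R4
c16: I5 reads | I6 issues→LSU
c22: I5 exec-done
c23: I5 writes R0
c24: I6 reads | I7 issues→MUL
c25: I6 exec-done
c26: I6 writes R3
c27: I7 reads | I8 issues→ADD
c28: I8 reads
c30: I8 exec-done
c31: I8 writes R3
c33: I7 exec-done
c34: I7 writes R5

I4 = (12, 13, 14, 15)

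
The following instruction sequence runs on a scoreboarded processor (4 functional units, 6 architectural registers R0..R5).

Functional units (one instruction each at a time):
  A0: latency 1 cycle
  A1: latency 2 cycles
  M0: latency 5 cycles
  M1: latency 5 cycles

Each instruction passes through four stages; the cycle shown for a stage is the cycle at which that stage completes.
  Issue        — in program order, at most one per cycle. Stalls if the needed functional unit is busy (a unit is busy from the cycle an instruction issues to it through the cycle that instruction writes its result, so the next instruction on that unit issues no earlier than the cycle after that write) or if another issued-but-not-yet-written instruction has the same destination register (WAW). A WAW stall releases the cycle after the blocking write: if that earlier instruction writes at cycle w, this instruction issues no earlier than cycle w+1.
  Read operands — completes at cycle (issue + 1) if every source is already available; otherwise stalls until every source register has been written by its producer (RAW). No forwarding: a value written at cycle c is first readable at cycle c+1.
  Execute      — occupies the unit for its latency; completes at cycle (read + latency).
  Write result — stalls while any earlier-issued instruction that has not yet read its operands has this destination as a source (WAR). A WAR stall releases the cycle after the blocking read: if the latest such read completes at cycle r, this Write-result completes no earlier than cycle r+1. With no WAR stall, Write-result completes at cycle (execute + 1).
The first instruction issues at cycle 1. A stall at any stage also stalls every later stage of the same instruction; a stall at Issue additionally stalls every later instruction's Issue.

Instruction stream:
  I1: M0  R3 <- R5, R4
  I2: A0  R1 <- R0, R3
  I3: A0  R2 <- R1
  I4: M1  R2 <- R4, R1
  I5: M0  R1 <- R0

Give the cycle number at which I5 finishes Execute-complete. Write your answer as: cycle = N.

cycle = 23

[I1] 1/2/7/8
[I2] 2/9/10/11  (RAW R3: wait I1 write@8)
[I3] 12/13/14/15  (struct: A0 busy until I2 writes@11)
[I4] 16/17/22/23  (WAW R2: wait I3 write@15)
[I5] 17/18/23/24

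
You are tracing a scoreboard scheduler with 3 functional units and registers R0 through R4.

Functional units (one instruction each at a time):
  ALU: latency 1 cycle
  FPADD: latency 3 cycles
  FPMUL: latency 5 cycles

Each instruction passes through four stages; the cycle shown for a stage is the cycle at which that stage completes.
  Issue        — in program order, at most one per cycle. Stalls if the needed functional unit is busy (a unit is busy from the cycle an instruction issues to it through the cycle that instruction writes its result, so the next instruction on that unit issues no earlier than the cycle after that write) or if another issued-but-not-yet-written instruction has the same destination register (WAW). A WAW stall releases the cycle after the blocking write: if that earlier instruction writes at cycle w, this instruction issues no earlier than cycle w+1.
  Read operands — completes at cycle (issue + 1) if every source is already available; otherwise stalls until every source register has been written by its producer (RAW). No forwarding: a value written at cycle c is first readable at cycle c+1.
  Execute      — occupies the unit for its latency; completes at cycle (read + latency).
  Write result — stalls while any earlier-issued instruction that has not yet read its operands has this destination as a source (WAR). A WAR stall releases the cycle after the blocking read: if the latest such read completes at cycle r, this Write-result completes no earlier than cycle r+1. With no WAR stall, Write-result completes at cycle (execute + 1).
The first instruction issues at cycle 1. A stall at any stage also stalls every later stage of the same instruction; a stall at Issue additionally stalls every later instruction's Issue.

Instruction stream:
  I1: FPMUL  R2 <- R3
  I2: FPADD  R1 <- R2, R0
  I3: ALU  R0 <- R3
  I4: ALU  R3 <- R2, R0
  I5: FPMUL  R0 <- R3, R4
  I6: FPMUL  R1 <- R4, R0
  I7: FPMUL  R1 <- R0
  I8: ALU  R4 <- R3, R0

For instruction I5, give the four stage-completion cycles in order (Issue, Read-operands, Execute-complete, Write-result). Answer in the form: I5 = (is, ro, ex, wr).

I1: IS=1 RO=2 EX=7 WR=8
I2: IS=2 RO=9 EX=12 WR=13  [RAW R2: wait I1 write@8]
I3: IS=3 RO=4 EX=5 WR=10  [WAR R0: wait I2 read@9]
I4: IS=11 RO=12 EX=13 WR=14  [struct: ALU busy until I3 writes@10]
I5: IS=12 RO=15 EX=20 WR=21  [RAW R3: wait I4 write@14]
I6: IS=22 RO=23 EX=28 WR=29  [struct: FPMUL busy until I5 writes@21]
I7: IS=30 RO=31 EX=36 WR=37  [struct: FPMUL busy until I6 writes@29]
I8: IS=31 RO=32 EX=33 WR=34

I5 = (12, 15, 20, 21)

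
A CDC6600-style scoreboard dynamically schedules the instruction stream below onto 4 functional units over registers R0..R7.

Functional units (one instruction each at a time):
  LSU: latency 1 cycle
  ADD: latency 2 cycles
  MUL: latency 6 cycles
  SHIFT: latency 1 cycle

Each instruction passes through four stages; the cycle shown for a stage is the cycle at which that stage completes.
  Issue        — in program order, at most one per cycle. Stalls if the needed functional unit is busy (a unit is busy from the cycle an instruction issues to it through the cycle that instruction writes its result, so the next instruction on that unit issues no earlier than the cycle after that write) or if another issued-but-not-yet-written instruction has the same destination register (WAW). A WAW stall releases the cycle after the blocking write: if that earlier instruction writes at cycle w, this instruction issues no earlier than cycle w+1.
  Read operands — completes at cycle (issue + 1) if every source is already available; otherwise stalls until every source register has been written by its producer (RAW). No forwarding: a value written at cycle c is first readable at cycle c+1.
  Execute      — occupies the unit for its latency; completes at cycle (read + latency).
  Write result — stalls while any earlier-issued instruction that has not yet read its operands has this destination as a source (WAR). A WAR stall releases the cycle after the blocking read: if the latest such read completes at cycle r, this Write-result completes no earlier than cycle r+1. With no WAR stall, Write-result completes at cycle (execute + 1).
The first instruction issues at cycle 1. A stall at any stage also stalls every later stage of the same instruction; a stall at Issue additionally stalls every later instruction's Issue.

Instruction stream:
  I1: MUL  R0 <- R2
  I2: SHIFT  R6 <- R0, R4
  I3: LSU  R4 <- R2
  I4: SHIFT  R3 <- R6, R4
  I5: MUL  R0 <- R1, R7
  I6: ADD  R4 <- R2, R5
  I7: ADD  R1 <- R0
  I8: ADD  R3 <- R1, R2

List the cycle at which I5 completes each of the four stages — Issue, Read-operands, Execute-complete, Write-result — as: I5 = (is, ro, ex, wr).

I5 = (14, 15, 21, 22)

[1] issue I1 (MUL)
[2] I1 read-ops; issue I2 (SHIFT)
[3] issue I3 (LSU)
[4] I3 read-ops
[5] I3 finished on LSU
[8] I1 finished on MUL
[9] I1→R0
[10] I2 read-ops
[11] I2 finished on SHIFT; I3→R4
[12] I2→R6
[13] issue I4 (SHIFT)
[14] I4 read-ops; issue I5 (MUL)
[15] I4 finished on SHIFT; I5 read-ops; issue I6 (ADD)
[16] I4→R3; I6 read-ops
[18] I6 finished on ADD
[19] I6→R4
[20] issue I7 (ADD)
[21] I5 finished on MUL
[22] I5→R0
[23] I7 read-ops
[25] I7 finished on ADD
[26] I7→R1
[27] issue I8 (ADD)
[28] I8 read-ops
[30] I8 finished on ADD
[31] I8→R3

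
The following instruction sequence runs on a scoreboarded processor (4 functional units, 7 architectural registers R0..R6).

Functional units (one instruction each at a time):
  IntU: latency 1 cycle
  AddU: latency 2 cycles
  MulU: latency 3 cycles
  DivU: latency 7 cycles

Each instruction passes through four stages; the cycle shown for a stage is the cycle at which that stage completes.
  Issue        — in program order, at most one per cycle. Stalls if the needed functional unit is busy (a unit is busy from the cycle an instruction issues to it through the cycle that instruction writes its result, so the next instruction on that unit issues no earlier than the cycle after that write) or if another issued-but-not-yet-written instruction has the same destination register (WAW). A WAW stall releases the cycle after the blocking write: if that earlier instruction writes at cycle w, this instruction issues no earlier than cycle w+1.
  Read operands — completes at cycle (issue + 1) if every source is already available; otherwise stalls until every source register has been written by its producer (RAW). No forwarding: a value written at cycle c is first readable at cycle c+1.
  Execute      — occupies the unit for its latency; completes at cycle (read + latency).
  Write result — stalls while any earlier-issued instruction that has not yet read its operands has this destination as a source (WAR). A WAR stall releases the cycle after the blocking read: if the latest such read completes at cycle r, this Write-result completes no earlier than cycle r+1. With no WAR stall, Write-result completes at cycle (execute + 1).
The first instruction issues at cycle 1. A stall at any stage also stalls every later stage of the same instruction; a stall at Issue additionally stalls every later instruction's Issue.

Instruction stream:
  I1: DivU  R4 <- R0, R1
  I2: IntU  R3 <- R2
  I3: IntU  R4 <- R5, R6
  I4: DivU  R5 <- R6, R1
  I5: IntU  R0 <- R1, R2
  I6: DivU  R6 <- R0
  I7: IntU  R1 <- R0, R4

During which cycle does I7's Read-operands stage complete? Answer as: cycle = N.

c1: issue I1 (DivU)
c2: I1 read-ops, issue I2 (IntU)
c3: I2 read-ops
c4: I2 finished on IntU
c5: I2→R3
c9: I1 finished on DivU
c10: I1→R4
c11: issue I3 (IntU)
c12: I3 read-ops, issue I4 (DivU)
c13: I3 finished on IntU, I4 read-ops
c14: I3→R4
c15: issue I5 (IntU)
c16: I5 read-ops
c17: I5 finished on IntU
c18: I5→R0
c20: I4 finished on DivU
c21: I4→R5
c22: issue I6 (DivU)
c23: I6 read-ops, issue I7 (IntU)
c24: I7 read-ops
c25: I7 finished on IntU
c26: I7→R1
c30: I6 finished on DivU
c31: I6→R6

cycle = 24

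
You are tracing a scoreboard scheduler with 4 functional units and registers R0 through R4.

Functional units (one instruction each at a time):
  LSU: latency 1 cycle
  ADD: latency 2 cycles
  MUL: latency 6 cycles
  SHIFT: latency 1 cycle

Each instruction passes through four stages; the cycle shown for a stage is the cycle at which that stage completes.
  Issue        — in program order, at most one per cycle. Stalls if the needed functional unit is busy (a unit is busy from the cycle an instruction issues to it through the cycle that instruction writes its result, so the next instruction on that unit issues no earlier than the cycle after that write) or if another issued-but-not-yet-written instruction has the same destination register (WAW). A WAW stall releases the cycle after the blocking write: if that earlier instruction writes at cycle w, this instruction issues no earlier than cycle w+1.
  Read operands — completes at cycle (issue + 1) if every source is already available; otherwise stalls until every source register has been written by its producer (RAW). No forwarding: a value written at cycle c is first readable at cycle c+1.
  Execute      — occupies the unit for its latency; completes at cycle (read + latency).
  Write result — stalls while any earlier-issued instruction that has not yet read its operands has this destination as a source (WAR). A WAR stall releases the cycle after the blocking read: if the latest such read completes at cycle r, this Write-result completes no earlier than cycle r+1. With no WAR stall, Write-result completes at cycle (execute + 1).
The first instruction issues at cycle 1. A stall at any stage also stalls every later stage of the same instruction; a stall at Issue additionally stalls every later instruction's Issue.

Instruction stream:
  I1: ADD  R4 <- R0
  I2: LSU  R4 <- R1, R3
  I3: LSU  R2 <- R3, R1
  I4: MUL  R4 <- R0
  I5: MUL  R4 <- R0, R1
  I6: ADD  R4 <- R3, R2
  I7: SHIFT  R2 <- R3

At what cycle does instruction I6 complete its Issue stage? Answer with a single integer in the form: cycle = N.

cycle = 29

c1: I1→ADD
c2: I1 RO
c4: I1 EX
c5: I1 WR R4
c6: I2→LSU
c7: I2 RO
c8: I2 EX
c9: I2 WR R4
c10: I3→LSU
c11: I3 RO | I4→MUL
c12: I3 EX | I4 RO
c13: I3 WR R2
c18: I4 EX
c19: I4 WR R4
c20: I5→MUL
c21: I5 RO
c27: I5 EX
c28: I5 WR R4
c29: I6→ADD
c30: I6 RO | I7→SHIFT
c31: I7 RO
c32: I6 EX | I7 EX
c33: I6 WR R4 | I7 WR R2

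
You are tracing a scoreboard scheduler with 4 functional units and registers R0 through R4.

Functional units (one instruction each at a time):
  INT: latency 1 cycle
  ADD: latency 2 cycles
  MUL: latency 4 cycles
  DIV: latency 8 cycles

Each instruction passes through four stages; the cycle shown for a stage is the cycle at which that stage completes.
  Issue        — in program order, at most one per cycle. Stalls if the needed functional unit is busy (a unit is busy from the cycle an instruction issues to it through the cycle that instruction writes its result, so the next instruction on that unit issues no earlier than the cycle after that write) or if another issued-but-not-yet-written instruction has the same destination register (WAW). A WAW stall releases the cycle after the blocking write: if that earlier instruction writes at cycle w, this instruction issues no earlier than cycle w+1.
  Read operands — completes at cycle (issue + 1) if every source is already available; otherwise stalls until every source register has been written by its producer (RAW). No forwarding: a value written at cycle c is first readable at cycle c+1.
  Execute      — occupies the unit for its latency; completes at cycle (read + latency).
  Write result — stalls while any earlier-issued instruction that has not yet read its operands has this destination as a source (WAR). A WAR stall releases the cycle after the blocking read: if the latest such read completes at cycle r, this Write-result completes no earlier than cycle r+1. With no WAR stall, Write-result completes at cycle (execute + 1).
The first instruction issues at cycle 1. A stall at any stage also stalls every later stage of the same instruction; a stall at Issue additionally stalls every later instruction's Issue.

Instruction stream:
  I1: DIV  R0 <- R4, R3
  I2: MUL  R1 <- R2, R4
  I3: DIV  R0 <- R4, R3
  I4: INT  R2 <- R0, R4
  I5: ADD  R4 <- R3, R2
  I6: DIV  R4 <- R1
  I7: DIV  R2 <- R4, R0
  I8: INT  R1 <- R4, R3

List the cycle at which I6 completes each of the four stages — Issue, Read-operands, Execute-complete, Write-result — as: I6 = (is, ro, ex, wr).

I6 = (30, 31, 39, 40)

[1] I1→DIV
[2] I1 RO | I2→MUL
[3] I2 RO
[7] I2 EX
[8] I2 WR R1
[10] I1 EX
[11] I1 WR R0
[12] I3→DIV
[13] I3 RO | I4→INT
[14] I5→ADD
[21] I3 EX
[22] I3 WR R0
[23] I4 RO
[24] I4 EX
[25] I4 WR R2
[26] I5 RO
[28] I5 EX
[29] I5 WR R4
[30] I6→DIV
[31] I6 RO
[39] I6 EX
[40] I6 WR R4
[41] I7→DIV
[42] I7 RO | I8→INT
[43] I8 RO
[44] I8 EX
[45] I8 WR R1
[50] I7 EX
[51] I7 WR R2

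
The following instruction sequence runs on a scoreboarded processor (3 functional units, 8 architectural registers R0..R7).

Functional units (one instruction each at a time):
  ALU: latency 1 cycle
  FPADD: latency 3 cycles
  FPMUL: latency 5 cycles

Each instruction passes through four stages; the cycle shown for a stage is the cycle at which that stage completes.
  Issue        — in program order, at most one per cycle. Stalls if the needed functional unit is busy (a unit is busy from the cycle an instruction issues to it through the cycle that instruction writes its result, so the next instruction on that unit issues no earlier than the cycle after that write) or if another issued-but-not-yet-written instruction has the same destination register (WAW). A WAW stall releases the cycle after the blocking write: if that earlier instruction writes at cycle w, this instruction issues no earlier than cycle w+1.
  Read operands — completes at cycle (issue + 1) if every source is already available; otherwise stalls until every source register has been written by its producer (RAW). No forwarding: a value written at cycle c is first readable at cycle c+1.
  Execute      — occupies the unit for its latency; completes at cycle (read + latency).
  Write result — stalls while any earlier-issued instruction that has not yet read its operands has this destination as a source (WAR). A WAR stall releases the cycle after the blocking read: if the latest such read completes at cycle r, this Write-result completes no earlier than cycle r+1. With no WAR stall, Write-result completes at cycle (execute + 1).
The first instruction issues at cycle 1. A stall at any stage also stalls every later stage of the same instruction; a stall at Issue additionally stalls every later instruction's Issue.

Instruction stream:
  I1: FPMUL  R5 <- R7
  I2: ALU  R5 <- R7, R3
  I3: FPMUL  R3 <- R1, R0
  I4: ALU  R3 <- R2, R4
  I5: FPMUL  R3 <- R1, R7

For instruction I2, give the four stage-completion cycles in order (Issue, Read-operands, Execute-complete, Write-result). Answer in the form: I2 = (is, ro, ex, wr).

cycle 1: I1→FPMUL
cycle 2: I1 RO
cycle 7: I1 EX
cycle 8: I1 WR R5
cycle 9: I2→ALU
cycle 10: I2 RO · I3→FPMUL
cycle 11: I2 EX · I3 RO
cycle 12: I2 WR R5
cycle 16: I3 EX
cycle 17: I3 WR R3
cycle 18: I4→ALU
cycle 19: I4 RO
cycle 20: I4 EX
cycle 21: I4 WR R3
cycle 22: I5→FPMUL
cycle 23: I5 RO
cycle 28: I5 EX
cycle 29: I5 WR R3

I2 = (9, 10, 11, 12)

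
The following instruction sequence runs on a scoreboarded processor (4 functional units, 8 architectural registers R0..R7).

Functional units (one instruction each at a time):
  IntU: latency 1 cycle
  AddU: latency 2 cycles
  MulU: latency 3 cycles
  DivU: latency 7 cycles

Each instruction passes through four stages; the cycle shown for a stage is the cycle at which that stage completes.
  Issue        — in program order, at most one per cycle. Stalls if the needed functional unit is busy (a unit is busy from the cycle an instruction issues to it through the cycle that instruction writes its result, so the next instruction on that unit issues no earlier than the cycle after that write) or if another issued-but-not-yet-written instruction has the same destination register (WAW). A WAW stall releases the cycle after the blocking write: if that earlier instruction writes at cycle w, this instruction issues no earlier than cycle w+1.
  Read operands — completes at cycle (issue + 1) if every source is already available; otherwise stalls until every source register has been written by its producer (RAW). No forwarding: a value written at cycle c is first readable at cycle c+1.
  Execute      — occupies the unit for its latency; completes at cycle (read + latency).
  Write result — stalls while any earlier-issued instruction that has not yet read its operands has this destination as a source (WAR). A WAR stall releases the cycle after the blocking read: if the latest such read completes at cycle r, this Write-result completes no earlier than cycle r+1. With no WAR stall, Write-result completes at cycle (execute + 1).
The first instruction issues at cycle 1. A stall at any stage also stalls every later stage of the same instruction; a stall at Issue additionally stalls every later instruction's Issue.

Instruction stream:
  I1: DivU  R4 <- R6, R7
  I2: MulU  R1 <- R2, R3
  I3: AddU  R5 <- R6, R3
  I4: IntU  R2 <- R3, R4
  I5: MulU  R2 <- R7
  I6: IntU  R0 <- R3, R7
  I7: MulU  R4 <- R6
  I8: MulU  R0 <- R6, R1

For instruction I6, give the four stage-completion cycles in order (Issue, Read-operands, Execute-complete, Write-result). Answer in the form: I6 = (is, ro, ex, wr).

I6 = (15, 16, 17, 18)

cycle 1: I1→DivU
cycle 2: I1 RO · I2→MulU
cycle 3: I2 RO · I3→AddU
cycle 4: I3 RO · I4→IntU
cycle 6: I2 EX · I3 EX
cycle 7: I2 WR R1 · I3 WR R5
cycle 9: I1 EX
cycle 10: I1 WR R4
cycle 11: I4 RO
cycle 12: I4 EX
cycle 13: I4 WR R2
cycle 14: I5→MulU
cycle 15: I5 RO · I6→IntU
cycle 16: I6 RO
cycle 17: I6 EX
cycle 18: I5 EX · I6 WR R0
cycle 19: I5 WR R2
cycle 20: I7→MulU
cycle 21: I7 RO
cycle 24: I7 EX
cycle 25: I7 WR R4
cycle 26: I8→MulU
cycle 27: I8 RO
cycle 30: I8 EX
cycle 31: I8 WR R0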